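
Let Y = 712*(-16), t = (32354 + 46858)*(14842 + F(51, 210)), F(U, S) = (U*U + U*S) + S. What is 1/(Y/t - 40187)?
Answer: -561672489/22571932318291 ≈ -2.4884e-5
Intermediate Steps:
F(U, S) = S + U**2 + S*U (F(U, S) = (U**2 + S*U) + S = S + U**2 + S*U)
t = 2246689956 (t = (32354 + 46858)*(14842 + (210 + 51**2 + 210*51)) = 79212*(14842 + (210 + 2601 + 10710)) = 79212*(14842 + 13521) = 79212*28363 = 2246689956)
Y = -11392
1/(Y/t - 40187) = 1/(-11392/2246689956 - 40187) = 1/(-11392*1/2246689956 - 40187) = 1/(-2848/561672489 - 40187) = 1/(-22571932318291/561672489) = -561672489/22571932318291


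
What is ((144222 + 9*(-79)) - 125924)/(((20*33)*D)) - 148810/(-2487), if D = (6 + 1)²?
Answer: 1618751423/26809860 ≈ 60.379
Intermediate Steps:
D = 49 (D = 7² = 49)
((144222 + 9*(-79)) - 125924)/(((20*33)*D)) - 148810/(-2487) = ((144222 + 9*(-79)) - 125924)/(((20*33)*49)) - 148810/(-2487) = ((144222 - 711) - 125924)/((660*49)) - 148810*(-1/2487) = (143511 - 125924)/32340 + 148810/2487 = 17587*(1/32340) + 148810/2487 = 17587/32340 + 148810/2487 = 1618751423/26809860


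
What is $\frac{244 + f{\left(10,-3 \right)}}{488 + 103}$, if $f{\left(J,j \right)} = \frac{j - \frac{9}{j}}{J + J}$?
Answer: $\frac{244}{591} \approx 0.41286$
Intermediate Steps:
$f{\left(J,j \right)} = \frac{j - \frac{9}{j}}{2 J}$
$\frac{244 + f{\left(10,-3 \right)}}{488 + 103} = \frac{244 + \frac{-9 + \left(-3\right)^{2}}{2 \cdot 10 \left(-3\right)}}{488 + 103} = \frac{244 + \frac{1}{2} \cdot \frac{1}{10} \left(- \frac{1}{3}\right) \left(-9 + 9\right)}{591} = \left(244 + \frac{1}{2} \cdot \frac{1}{10} \left(- \frac{1}{3}\right) 0\right) \frac{1}{591} = \left(244 + 0\right) \frac{1}{591} = 244 \cdot \frac{1}{591} = \frac{244}{591}$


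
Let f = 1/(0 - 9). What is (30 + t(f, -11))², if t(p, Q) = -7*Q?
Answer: 11449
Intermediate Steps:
f = -⅑ (f = 1/(-9) = -⅑ ≈ -0.11111)
(30 + t(f, -11))² = (30 - 7*(-11))² = (30 + 77)² = 107² = 11449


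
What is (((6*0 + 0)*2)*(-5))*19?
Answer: 0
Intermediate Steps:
(((6*0 + 0)*2)*(-5))*19 = (((0 + 0)*2)*(-5))*19 = ((0*2)*(-5))*19 = (0*(-5))*19 = 0*19 = 0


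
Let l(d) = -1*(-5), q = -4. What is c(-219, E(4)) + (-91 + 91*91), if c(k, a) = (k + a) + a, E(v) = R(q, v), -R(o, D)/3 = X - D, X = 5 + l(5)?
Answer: 7935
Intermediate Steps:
l(d) = 5
X = 10 (X = 5 + 5 = 10)
R(o, D) = -30 + 3*D (R(o, D) = -3*(10 - D) = -30 + 3*D)
E(v) = -30 + 3*v
c(k, a) = k + 2*a (c(k, a) = (a + k) + a = k + 2*a)
c(-219, E(4)) + (-91 + 91*91) = (-219 + 2*(-30 + 3*4)) + (-91 + 91*91) = (-219 + 2*(-30 + 12)) + (-91 + 8281) = (-219 + 2*(-18)) + 8190 = (-219 - 36) + 8190 = -255 + 8190 = 7935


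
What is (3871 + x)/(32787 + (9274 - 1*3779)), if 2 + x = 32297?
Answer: 18083/19141 ≈ 0.94473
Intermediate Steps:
x = 32295 (x = -2 + 32297 = 32295)
(3871 + x)/(32787 + (9274 - 1*3779)) = (3871 + 32295)/(32787 + (9274 - 1*3779)) = 36166/(32787 + (9274 - 3779)) = 36166/(32787 + 5495) = 36166/38282 = 36166*(1/38282) = 18083/19141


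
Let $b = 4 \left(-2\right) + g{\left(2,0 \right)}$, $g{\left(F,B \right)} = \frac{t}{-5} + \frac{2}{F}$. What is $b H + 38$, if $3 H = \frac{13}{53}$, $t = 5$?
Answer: $\frac{5938}{159} \approx 37.346$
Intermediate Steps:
$H = \frac{13}{159}$ ($H = \frac{13 \cdot \frac{1}{53}}{3} = \frac{1}{3} \cdot \frac{13}{53} = \frac{13}{159} \approx 0.081761$)
$g{\left(F,B \right)} = -1 + \frac{2}{F}$ ($g{\left(F,B \right)} = \frac{5}{-5} + \frac{2}{F} = 5 \left(- \frac{1}{5}\right) + \frac{2}{F} = -1 + \frac{2}{F}$)
$b = -8$ ($b = 4 \left(-2\right) + \frac{2 - 2}{2} = -8 + \frac{2 - 2}{2} = -8 + \frac{1}{2} \cdot 0 = -8 + 0 = -8$)
$b H + 38 = \left(-8\right) \frac{13}{159} + 38 = - \frac{104}{159} + 38 = \frac{5938}{159}$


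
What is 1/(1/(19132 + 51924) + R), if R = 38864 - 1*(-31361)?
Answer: 71056/4989907601 ≈ 1.4240e-5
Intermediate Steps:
R = 70225 (R = 38864 + 31361 = 70225)
1/(1/(19132 + 51924) + R) = 1/(1/(19132 + 51924) + 70225) = 1/(1/71056 + 70225) = 1/(4989907601/71056) = 71056/4989907601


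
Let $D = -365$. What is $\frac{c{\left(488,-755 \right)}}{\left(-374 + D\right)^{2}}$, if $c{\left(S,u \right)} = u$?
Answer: $- \frac{755}{546121} \approx -0.0013825$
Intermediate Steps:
$\frac{c{\left(488,-755 \right)}}{\left(-374 + D\right)^{2}} = - \frac{755}{\left(-374 - 365\right)^{2}} = - \frac{755}{\left(-739\right)^{2}} = - \frac{755}{546121}$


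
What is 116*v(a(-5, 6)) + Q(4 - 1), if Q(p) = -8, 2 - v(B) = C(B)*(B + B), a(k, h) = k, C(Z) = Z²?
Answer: 29224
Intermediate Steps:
v(B) = 2 - 2*B³ (v(B) = 2 - B²*(B + B) = 2 - B²*2*B = 2 - 2*B³)
116*v(a(-5, 6)) + Q(4 - 1) = 116*(2 - 2*(-5)³) - 8 = 116*(2 - 2*(-125)) - 8 = 116*(2 + 250) - 8 = 116*252 - 8 = 29232 - 8 = 29224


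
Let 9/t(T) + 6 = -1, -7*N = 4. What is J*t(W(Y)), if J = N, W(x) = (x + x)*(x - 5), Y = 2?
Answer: 36/49 ≈ 0.73469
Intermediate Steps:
N = -4/7 (N = -⅐*4 = -4/7 ≈ -0.57143)
W(x) = 2*x*(-5 + x) (W(x) = (2*x)*(-5 + x) = 2*x*(-5 + x))
J = -4/7 ≈ -0.57143
t(T) = -9/7 (t(T) = 9/(-6 - 1) = 9/(-7) = 9*(-⅐) = -9/7)
J*t(W(Y)) = -4/7*(-9/7) = 36/49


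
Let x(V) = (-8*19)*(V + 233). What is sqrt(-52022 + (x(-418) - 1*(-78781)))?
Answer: sqrt(54879) ≈ 234.26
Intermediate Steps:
x(V) = -35416 - 152*V (x(V) = -152*(233 + V) = -35416 - 152*V)
sqrt(-52022 + (x(-418) - 1*(-78781))) = sqrt(-52022 + ((-35416 - 152*(-418)) - 1*(-78781))) = sqrt(-52022 + ((-35416 + 63536) + 78781)) = sqrt(-52022 + (28120 + 78781)) = sqrt(-52022 + 106901) = sqrt(54879)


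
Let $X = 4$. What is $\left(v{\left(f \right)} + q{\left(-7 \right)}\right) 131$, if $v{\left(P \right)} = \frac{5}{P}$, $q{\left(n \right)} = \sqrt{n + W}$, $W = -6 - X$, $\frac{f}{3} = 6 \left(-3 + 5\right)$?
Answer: $\frac{655}{36} + 131 i \sqrt{17} \approx 18.194 + 540.13 i$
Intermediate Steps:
$f = 36$ ($f = 3 \cdot 6 \left(-3 + 5\right) = 3 \cdot 6 \cdot 2 = 3 \cdot 12 = 36$)
$W = -10$ ($W = -6 - 4 = -10$)
$q{\left(n \right)} = \sqrt{-10 + n}$ ($q{\left(n \right)} = \sqrt{n - 10} = \sqrt{-10 + n}$)
$\left(v{\left(f \right)} + q{\left(-7 \right)}\right) 131 = \left(\frac{5}{36} + \sqrt{-10 - 7}\right) 131 = \left(5 \cdot \frac{1}{36} + \sqrt{-17}\right) 131 = \left(\frac{5}{36} + i \sqrt{17}\right) 131 = \frac{655}{36} + 131 i \sqrt{17}$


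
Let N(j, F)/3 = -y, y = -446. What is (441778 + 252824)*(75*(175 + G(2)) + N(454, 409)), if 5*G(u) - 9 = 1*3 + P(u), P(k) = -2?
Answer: 10150219026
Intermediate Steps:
N(j, F) = 1338 (N(j, F) = 3*(-1*(-446)) = 3*446 = 1338)
G(u) = 2 (G(u) = 9/5 + (1*3 - 2)/5 = 9/5 + (3 - 2)/5 = 9/5 + (⅕)*1 = 9/5 + ⅕ = 2)
(441778 + 252824)*(75*(175 + G(2)) + N(454, 409)) = (441778 + 252824)*(75*(175 + 2) + 1338) = 694602*(75*177 + 1338) = 694602*(13275 + 1338) = 694602*14613 = 10150219026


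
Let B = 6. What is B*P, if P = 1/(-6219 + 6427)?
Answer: 3/104 ≈ 0.028846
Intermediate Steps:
P = 1/208 ≈ 0.0048077
B*P = 6*(1/208) = 3/104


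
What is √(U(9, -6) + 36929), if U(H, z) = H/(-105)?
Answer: 52*√16730/35 ≈ 192.17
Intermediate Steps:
U(H, z) = -H/105 (U(H, z) = H*(-1/105) = -H/105)
√(U(9, -6) + 36929) = √(-1/105*9 + 36929) = √(-3/35 + 36929) = √(1292512/35) = 52*√16730/35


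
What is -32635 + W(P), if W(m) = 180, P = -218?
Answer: -32455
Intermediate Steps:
-32635 + W(P) = -32635 + 180 = -32455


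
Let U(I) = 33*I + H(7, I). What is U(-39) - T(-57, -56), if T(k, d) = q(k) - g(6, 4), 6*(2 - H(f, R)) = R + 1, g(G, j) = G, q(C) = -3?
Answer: -3809/3 ≈ -1269.7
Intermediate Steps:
H(f, R) = 11/6 - R/6 (H(f, R) = 2 - (R + 1)/6 = 2 - (1 + R)/6 = 2 + (-⅙ - R/6) = 11/6 - R/6)
T(k, d) = -9 (T(k, d) = -3 - 1*6 = -3 - 6 = -9)
U(I) = 11/6 + 197*I/6 (U(I) = 33*I + (11/6 - I/6) = 11/6 + 197*I/6)
U(-39) - T(-57, -56) = (11/6 + (197/6)*(-39)) - 1*(-9) = (11/6 - 2561/2) + 9 = -3836/3 + 9 = -3809/3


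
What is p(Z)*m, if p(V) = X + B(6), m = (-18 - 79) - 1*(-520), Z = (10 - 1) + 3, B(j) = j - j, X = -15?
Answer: -6345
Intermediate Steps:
B(j) = 0
Z = 12 (Z = 9 + 3 = 12)
m = 423 (m = -97 + 520 = 423)
p(V) = -15 (p(V) = -15 + 0 = -15)
p(Z)*m = -15*423 = -6345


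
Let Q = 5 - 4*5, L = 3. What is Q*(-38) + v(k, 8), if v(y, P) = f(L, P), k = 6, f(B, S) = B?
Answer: 573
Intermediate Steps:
v(y, P) = 3
Q = -15 (Q = 5 - 20 = -15)
Q*(-38) + v(k, 8) = -15*(-38) + 3 = 570 + 3 = 573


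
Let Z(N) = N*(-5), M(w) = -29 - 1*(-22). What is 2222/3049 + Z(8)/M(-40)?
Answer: 137514/21343 ≈ 6.4430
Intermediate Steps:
M(w) = -7 (M(w) = -29 + 22 = -7)
Z(N) = -5*N
2222/3049 + Z(8)/M(-40) = 2222/3049 - 5*8/(-7) = 2222*(1/3049) - 40*(-⅐) = 2222/3049 + 40/7 = 137514/21343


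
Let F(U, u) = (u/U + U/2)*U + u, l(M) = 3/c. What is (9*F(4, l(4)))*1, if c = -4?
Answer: 117/2 ≈ 58.500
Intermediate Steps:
l(M) = -3/4 (l(M) = 3/(-4) = 3*(-1/4) = -3/4)
F(U, u) = u + U*(U/2 + u/U) (F(U, u) = (u/U + U*(1/2))*U + u = (u/U + U/2)*U + u = (U/2 + u/U)*U + u = U*(U/2 + u/U) + u = u + U*(U/2 + u/U))
(9*F(4, l(4)))*1 = (9*((1/2)*4**2 + 2*(-3/4)))*1 = (9*((1/2)*16 - 3/2))*1 = (9*(8 - 3/2))*1 = (9*(13/2))*1 = (117/2)*1 = 117/2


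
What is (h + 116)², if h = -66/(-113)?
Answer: 173554276/12769 ≈ 13592.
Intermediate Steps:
h = 66/113 (h = -66*(-1/113) = 66/113 ≈ 0.58407)
(h + 116)² = (66/113 + 116)² = (13174/113)² = 173554276/12769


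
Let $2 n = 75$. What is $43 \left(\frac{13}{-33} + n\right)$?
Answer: $\frac{105307}{66} \approx 1595.6$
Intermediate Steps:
$n = \frac{75}{2}$ ($n = \frac{1}{2} \cdot 75 = \frac{75}{2} \approx 37.5$)
$43 \left(\frac{13}{-33} + n\right) = 43 \left(\frac{13}{-33} + \frac{75}{2}\right) = 43 \left(13 \left(- \frac{1}{33}\right) + \frac{75}{2}\right) = 43 \left(- \frac{13}{33} + \frac{75}{2}\right) = 43 \cdot \frac{2449}{66} = \frac{105307}{66}$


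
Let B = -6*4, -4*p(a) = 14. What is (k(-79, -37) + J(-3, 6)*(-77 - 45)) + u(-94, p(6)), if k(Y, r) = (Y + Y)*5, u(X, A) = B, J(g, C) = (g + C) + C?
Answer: -1912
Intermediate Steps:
J(g, C) = g + 2*C (J(g, C) = (C + g) + C = g + 2*C)
p(a) = -7/2 (p(a) = -¼*14 = -7/2)
B = -24
u(X, A) = -24
k(Y, r) = 10*Y (k(Y, r) = (2*Y)*5 = 10*Y)
(k(-79, -37) + J(-3, 6)*(-77 - 45)) + u(-94, p(6)) = (10*(-79) + (-3 + 2*6)*(-77 - 45)) - 24 = (-790 + (-3 + 12)*(-122)) - 24 = (-790 + 9*(-122)) - 24 = (-790 - 1098) - 24 = -1888 - 24 = -1912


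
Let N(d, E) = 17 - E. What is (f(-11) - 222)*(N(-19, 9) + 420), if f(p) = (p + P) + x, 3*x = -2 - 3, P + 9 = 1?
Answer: -311584/3 ≈ -1.0386e+5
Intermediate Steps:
P = -8 (P = -9 + 1 = -8)
x = -5/3 (x = (-2 - 3)/3 = (⅓)*(-5) = -5/3 ≈ -1.6667)
f(p) = -29/3 + p (f(p) = (p - 8) - 5/3 = (-8 + p) - 5/3 = -29/3 + p)
(f(-11) - 222)*(N(-19, 9) + 420) = ((-29/3 - 11) - 222)*((17 - 1*9) + 420) = (-62/3 - 222)*((17 - 9) + 420) = -728*(8 + 420)/3 = -728/3*428 = -311584/3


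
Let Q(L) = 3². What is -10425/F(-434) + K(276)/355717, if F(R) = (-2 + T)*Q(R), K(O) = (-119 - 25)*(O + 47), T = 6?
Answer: -1236674719/4268604 ≈ -289.71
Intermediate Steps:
Q(L) = 9
K(O) = -6768 - 144*O (K(O) = -144*(47 + O) = -6768 - 144*O)
F(R) = 36 (F(R) = (-2 + 6)*9 = 4*9 = 36)
-10425/F(-434) + K(276)/355717 = -10425/36 + (-6768 - 144*276)/355717 = -10425*1/36 + (-6768 - 39744)*(1/355717) = -3475/12 - 46512*1/355717 = -3475/12 - 46512/355717 = -1236674719/4268604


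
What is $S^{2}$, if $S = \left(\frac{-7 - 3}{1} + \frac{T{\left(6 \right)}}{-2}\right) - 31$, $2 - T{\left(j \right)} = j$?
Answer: $1521$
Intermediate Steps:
$T{\left(j \right)} = 2 - j$
$S = -39$ ($S = \left(\frac{-7 - 3}{1} + \frac{2 - 6}{-2}\right) - 31 = \left(\left(-10\right) 1 + \left(2 - 6\right) \left(- \frac{1}{2}\right)\right) - 31 = \left(-10 - -2\right) - 31 = \left(-10 + 2\right) - 31 = -8 - 31 = -39$)
$S^{2} = \left(-39\right)^{2} = 1521$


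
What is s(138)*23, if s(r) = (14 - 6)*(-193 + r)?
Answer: -10120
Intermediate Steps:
s(r) = -1544 + 8*r (s(r) = 8*(-193 + r) = -1544 + 8*r)
s(138)*23 = (-1544 + 8*138)*23 = (-1544 + 1104)*23 = -440*23 = -10120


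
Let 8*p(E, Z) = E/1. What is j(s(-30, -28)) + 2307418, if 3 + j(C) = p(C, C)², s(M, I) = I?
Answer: 9229709/4 ≈ 2.3074e+6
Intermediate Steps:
p(E, Z) = E/8 (p(E, Z) = (E/1)/8 = (E*1)/8 = E/8)
j(C) = -3 + C²/64 (j(C) = -3 + (C/8)² = -3 + C²/64)
j(s(-30, -28)) + 2307418 = (-3 + (1/64)*(-28)²) + 2307418 = (-3 + (1/64)*784) + 2307418 = (-3 + 49/4) + 2307418 = 37/4 + 2307418 = 9229709/4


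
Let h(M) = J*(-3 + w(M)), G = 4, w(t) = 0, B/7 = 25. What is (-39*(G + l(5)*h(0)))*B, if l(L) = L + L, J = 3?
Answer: 586950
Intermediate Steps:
B = 175 (B = 7*25 = 175)
l(L) = 2*L
h(M) = -9 (h(M) = 3*(-3 + 0) = 3*(-3) = -9)
(-39*(G + l(5)*h(0)))*B = -39*(4 + (2*5)*(-9))*175 = -39*(4 + 10*(-9))*175 = -39*(4 - 90)*175 = -39*(-86)*175 = 3354*175 = 586950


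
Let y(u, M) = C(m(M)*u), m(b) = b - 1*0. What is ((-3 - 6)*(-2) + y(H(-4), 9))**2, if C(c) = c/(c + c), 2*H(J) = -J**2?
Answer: 1369/4 ≈ 342.25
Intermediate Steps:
m(b) = b (m(b) = b + 0 = b)
H(J) = -J**2/2 (H(J) = (-J**2)/2 = -J**2/2)
C(c) = 1/2 (C(c) = c/((2*c)) = c*(1/(2*c)) = 1/2)
y(u, M) = 1/2
((-3 - 6)*(-2) + y(H(-4), 9))**2 = ((-3 - 6)*(-2) + 1/2)**2 = (-9*(-2) + 1/2)**2 = (18 + 1/2)**2 = (37/2)**2 = 1369/4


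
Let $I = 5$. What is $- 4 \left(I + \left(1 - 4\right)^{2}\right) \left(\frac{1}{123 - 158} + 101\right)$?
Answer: $- \frac{28272}{5} \approx -5654.4$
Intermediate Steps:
$- 4 \left(I + \left(1 - 4\right)^{2}\right) \left(\frac{1}{123 - 158} + 101\right) = - 4 \left(5 + \left(1 - 4\right)^{2}\right) \left(\frac{1}{123 - 158} + 101\right) = - 4 \left(5 + \left(-3\right)^{2}\right) \left(\frac{1}{-35} + 101\right) = - 4 \left(5 + 9\right) \left(- \frac{1}{35} + 101\right) = \left(-4\right) 14 \cdot \frac{3534}{35} = \left(-56\right) \frac{3534}{35} = - \frac{28272}{5}$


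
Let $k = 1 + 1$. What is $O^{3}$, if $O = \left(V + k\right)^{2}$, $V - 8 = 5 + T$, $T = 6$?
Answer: $85766121$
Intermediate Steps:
$V = 19$ ($V = 8 + \left(5 + 6\right) = 8 + 11 = 19$)
$k = 2$
$O = 441$ ($O = \left(19 + 2\right)^{2} = 21^{2} = 441$)
$O^{3} = 441^{3} = 85766121$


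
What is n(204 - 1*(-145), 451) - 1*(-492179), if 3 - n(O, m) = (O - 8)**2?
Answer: 375901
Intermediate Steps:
n(O, m) = 3 - (-8 + O)**2 (n(O, m) = 3 - (O - 8)**2 = 3 - (-8 + O)**2)
n(204 - 1*(-145), 451) - 1*(-492179) = (3 - (-8 + (204 - 1*(-145)))**2) - 1*(-492179) = (3 - (-8 + (204 + 145))**2) + 492179 = (3 - (-8 + 349)**2) + 492179 = (3 - 1*341**2) + 492179 = (3 - 1*116281) + 492179 = (3 - 116281) + 492179 = -116278 + 492179 = 375901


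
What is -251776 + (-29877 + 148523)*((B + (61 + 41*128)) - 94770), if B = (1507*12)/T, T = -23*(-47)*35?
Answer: -401595251660706/37835 ≈ -1.0614e+10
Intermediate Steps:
T = 37835 (T = 1081*35 = 37835)
B = 18084/37835 (B = (1507*12)/37835 = 18084*(1/37835) = 18084/37835 ≈ 0.47797)
-251776 + (-29877 + 148523)*((B + (61 + 41*128)) - 94770) = -251776 + (-29877 + 148523)*((18084/37835 + (61 + 41*128)) - 94770) = -251776 + 118646*((18084/37835 + (61 + 5248)) - 94770) = -251776 + 118646*((18084/37835 + 5309) - 94770) = -251776 + 118646*(200884099/37835 - 94770) = -251776 + 118646*(-3384738851/37835) = -251776 - 401585725715746/37835 = -401595251660706/37835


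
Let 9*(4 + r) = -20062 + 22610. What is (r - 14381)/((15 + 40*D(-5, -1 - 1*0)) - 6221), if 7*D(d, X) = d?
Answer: 888419/392778 ≈ 2.2619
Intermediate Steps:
r = 2512/9 (r = -4 + (-20062 + 22610)/9 = -4 + (1/9)*2548 = -4 + 2548/9 = 2512/9 ≈ 279.11)
D(d, X) = d/7
(r - 14381)/((15 + 40*D(-5, -1 - 1*0)) - 6221) = (2512/9 - 14381)/((15 + 40*((1/7)*(-5))) - 6221) = -126917/(9*((15 + 40*(-5/7)) - 6221)) = -126917/(9*((15 - 200/7) - 6221)) = -126917/(9*(-95/7 - 6221)) = -126917/(9*(-43642/7)) = -126917/9*(-7/43642) = 888419/392778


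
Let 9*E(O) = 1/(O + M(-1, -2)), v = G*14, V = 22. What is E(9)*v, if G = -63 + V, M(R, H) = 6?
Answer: -574/135 ≈ -4.2519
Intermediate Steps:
G = -41 (G = -63 + 22 = -41)
v = -574 (v = -41*14 = -574)
E(O) = 1/(9*(6 + O)) (E(O) = 1/(9*(O + 6)) = 1/(9*(6 + O)))
E(9)*v = (1/(9*(6 + 9)))*(-574) = ((⅑)/15)*(-574) = ((⅑)*(1/15))*(-574) = (1/135)*(-574) = -574/135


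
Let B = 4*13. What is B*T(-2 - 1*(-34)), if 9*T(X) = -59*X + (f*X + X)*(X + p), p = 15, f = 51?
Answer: 440960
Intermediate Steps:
B = 52
T(X) = -59*X/9 + 52*X*(15 + X)/9 (T(X) = (-59*X + (51*X + X)*(X + 15))/9 = (-59*X + (52*X)*(15 + X))/9 = (-59*X + 52*X*(15 + X))/9 = -59*X/9 + 52*X*(15 + X)/9)
B*T(-2 - 1*(-34)) = 52*((-2 - 1*(-34))*(721 + 52*(-2 - 1*(-34)))/9) = 52*((-2 + 34)*(721 + 52*(-2 + 34))/9) = 52*((1/9)*32*(721 + 52*32)) = 52*((1/9)*32*(721 + 1664)) = 52*((1/9)*32*2385) = 52*8480 = 440960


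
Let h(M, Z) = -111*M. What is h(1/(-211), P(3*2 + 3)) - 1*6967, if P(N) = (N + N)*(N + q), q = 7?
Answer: -1469926/211 ≈ -6966.5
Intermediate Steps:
P(N) = 2*N*(7 + N) (P(N) = (N + N)*(N + 7) = (2*N)*(7 + N) = 2*N*(7 + N))
h(1/(-211), P(3*2 + 3)) - 1*6967 = -111/(-211) - 1*6967 = -111*(-1/211) - 6967 = 111/211 - 6967 = -1469926/211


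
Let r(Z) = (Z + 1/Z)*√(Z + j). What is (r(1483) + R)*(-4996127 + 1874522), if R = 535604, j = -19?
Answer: -1671944124420 - 13730629320900*√366/1483 ≈ -1.8491e+12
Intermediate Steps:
r(Z) = √(-19 + Z)*(Z + 1/Z) (r(Z) = (Z + 1/Z)*√(Z - 19) = (Z + 1/Z)*√(-19 + Z) = √(-19 + Z)*(Z + 1/Z))
(r(1483) + R)*(-4996127 + 1874522) = (√(-19 + 1483)*(1 + 1483²)/1483 + 535604)*(-4996127 + 1874522) = (√1464*(1 + 2199289)/1483 + 535604)*(-3121605) = ((1/1483)*(2*√366)*2199290 + 535604)*(-3121605) = (4398580*√366/1483 + 535604)*(-3121605) = (535604 + 4398580*√366/1483)*(-3121605) = -1671944124420 - 13730629320900*√366/1483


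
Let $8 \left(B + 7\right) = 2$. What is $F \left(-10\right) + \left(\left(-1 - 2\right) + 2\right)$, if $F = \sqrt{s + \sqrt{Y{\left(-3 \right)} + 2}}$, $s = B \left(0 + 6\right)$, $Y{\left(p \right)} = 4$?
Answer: $-1 - 5 i \sqrt{162 - 4 \sqrt{6}} \approx -1.0 - 61.685 i$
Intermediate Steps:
$B = - \frac{27}{4}$ ($B = -7 + \frac{1}{8} \cdot 2 = -7 + \frac{1}{4} = - \frac{27}{4} \approx -6.75$)
$s = - \frac{81}{2}$ ($s = - \frac{27 \left(0 + 6\right)}{4} = \left(- \frac{27}{4}\right) 6 = - \frac{81}{2} \approx -40.5$)
$F = \sqrt{- \frac{81}{2} + \sqrt{6}}$ ($F = \sqrt{- \frac{81}{2} + \sqrt{4 + 2}} = \sqrt{- \frac{81}{2} + \sqrt{6}} \approx 6.1685 i$)
$F \left(-10\right) + \left(\left(-1 - 2\right) + 2\right) = \frac{\sqrt{-162 + 4 \sqrt{6}}}{2} \left(-10\right) + \left(\left(-1 - 2\right) + 2\right) = - 5 \sqrt{-162 + 4 \sqrt{6}} + \left(-3 + 2\right) = - 5 \sqrt{-162 + 4 \sqrt{6}} - 1 = -1 - 5 \sqrt{-162 + 4 \sqrt{6}}$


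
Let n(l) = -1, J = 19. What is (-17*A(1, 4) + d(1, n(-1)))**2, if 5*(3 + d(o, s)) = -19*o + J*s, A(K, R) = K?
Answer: 19044/25 ≈ 761.76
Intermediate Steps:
d(o, s) = -3 - 19*o/5 + 19*s/5 (d(o, s) = -3 + (-19*o + 19*s)/5 = -3 + (-19*o/5 + 19*s/5) = -3 - 19*o/5 + 19*s/5)
(-17*A(1, 4) + d(1, n(-1)))**2 = (-17*1 + (-3 - 19/5*1 + (19/5)*(-1)))**2 = (-17 + (-3 - 19/5 - 19/5))**2 = (-17 - 53/5)**2 = (-138/5)**2 = 19044/25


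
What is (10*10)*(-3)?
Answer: -300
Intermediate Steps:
(10*10)*(-3) = 100*(-3) = -300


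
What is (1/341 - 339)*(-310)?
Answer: 1155980/11 ≈ 1.0509e+5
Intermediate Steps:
(1/341 - 339)*(-310) = -115598/341*(-310) = 1155980/11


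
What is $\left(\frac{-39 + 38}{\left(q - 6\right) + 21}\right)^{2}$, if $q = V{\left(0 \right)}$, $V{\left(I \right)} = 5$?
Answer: $\frac{1}{400} \approx 0.0025$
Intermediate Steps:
$q = 5$
$\left(\frac{-39 + 38}{\left(q - 6\right) + 21}\right)^{2} = \left(\frac{-39 + 38}{\left(5 - 6\right) + 21}\right)^{2} = \left(- \frac{1}{\left(5 - 6\right) + 21}\right)^{2} = \left(- \frac{1}{-1 + 21}\right)^{2} = \left(- \frac{1}{20}\right)^{2} = \frac{1}{400}$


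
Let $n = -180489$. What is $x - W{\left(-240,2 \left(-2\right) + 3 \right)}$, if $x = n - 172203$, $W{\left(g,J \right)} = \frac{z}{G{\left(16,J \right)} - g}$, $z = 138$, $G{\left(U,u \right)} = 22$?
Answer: $- \frac{46202721}{131} \approx -3.5269 \cdot 10^{5}$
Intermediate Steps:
$W{\left(g,J \right)} = \frac{138}{22 - g}$
$x = -352692$ ($x = -180489 - 172203 = -352692$)
$x - W{\left(-240,2 \left(-2\right) + 3 \right)} = -352692 - - \frac{138}{-22 - 240} = -352692 - - \frac{138}{-262} = -352692 - \left(-138\right) \left(- \frac{1}{262}\right) = -352692 - \frac{69}{131} = - \frac{46202721}{131}$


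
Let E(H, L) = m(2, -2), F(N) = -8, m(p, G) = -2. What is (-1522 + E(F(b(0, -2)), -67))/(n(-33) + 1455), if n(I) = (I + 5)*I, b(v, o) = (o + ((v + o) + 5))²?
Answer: -508/793 ≈ -0.64060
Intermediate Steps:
b(v, o) = (5 + v + 2*o)² (b(v, o) = (o + ((o + v) + 5))² = (o + (5 + o + v))² = (5 + v + 2*o)²)
n(I) = I*(5 + I) (n(I) = (5 + I)*I = I*(5 + I))
E(H, L) = -2
(-1522 + E(F(b(0, -2)), -67))/(n(-33) + 1455) = (-1522 - 2)/(-33*(5 - 33) + 1455) = -1524/(-33*(-28) + 1455) = -1524/(924 + 1455) = -1524/2379 = -1524*1/2379 = -508/793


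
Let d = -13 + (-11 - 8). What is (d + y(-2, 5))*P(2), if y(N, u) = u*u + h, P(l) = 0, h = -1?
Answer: 0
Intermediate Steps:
d = -32 (d = -13 - 19 = -32)
y(N, u) = -1 + u² (y(N, u) = u*u - 1 = u² - 1 = -1 + u²)
(d + y(-2, 5))*P(2) = (-32 + (-1 + 5²))*0 = (-32 + (-1 + 25))*0 = (-32 + 24)*0 = -8*0 = 0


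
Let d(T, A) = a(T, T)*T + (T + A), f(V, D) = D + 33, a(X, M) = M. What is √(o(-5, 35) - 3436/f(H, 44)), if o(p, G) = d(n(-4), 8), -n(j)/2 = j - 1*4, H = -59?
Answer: 2*√348887/77 ≈ 15.342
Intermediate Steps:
f(V, D) = 33 + D
n(j) = 8 - 2*j (n(j) = -2*(j - 1*4) = -2*(j - 4) = -2*(-4 + j) = 8 - 2*j)
d(T, A) = A + T + T² (d(T, A) = T*T + (T + A) = T² + (A + T) = A + T + T²)
o(p, G) = 280 (o(p, G) = 8 + (8 - 2*(-4)) + (8 - 2*(-4))² = 8 + (8 + 8) + (8 + 8)² = 8 + 16 + 16² = 8 + 16 + 256 = 280)
√(o(-5, 35) - 3436/f(H, 44)) = √(280 - 3436/(33 + 44)) = √(280 - 3436/77) = √(18124/77) = 2*√348887/77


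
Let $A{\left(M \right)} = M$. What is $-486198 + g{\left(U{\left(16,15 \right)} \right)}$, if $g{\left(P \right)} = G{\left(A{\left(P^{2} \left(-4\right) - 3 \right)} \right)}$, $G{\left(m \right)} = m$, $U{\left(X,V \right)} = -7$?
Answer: $-486397$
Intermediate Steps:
$g{\left(P \right)} = -3 - 4 P^{2}$ ($g{\left(P \right)} = P^{2} \left(-4\right) - 3 = - 4 P^{2} - 3 = -3 - 4 P^{2}$)
$-486198 + g{\left(U{\left(16,15 \right)} \right)} = -486198 - \left(3 + 4 \left(-7\right)^{2}\right) = -486198 - 199 = -486397$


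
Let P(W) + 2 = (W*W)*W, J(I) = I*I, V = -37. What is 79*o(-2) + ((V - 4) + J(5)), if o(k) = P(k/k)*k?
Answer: 142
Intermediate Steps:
J(I) = I**2
P(W) = -2 + W**3 (P(W) = -2 + (W*W)*W = -2 + W**2*W = -2 + W**3)
o(k) = -k (o(k) = (-2 + (k/k)**3)*k = (-2 + 1**3)*k = (-2 + 1)*k = -k)
79*o(-2) + ((V - 4) + J(5)) = 79*(-1*(-2)) + ((-37 - 4) + 5**2) = 79*2 + (-41 + 25) = 158 - 16 = 142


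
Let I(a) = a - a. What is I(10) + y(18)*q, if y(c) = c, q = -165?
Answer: -2970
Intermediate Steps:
I(a) = 0
I(10) + y(18)*q = 0 + 18*(-165) = 0 - 2970 = -2970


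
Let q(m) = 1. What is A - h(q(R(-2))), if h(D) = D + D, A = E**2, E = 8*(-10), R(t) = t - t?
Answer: 6398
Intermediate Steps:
R(t) = 0
E = -80
A = 6400 (A = (-80)**2 = 6400)
h(D) = 2*D
A - h(q(R(-2))) = 6400 - 2 = 6398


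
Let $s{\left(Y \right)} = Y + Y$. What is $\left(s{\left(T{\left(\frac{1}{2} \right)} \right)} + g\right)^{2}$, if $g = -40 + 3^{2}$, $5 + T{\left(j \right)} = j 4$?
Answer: $1369$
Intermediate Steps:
$T{\left(j \right)} = -5 + 4 j$ ($T{\left(j \right)} = -5 + j 4 = -5 + 4 j$)
$s{\left(Y \right)} = 2 Y$
$g = -31$ ($g = -40 + 9 = -31$)
$\left(s{\left(T{\left(\frac{1}{2} \right)} \right)} + g\right)^{2} = \left(2 \left(-5 + \frac{4}{2}\right) - 31\right)^{2} = \left(2 \left(-5 + 4 \cdot \frac{1}{2}\right) - 31\right)^{2} = \left(2 \left(-5 + 2\right) - 31\right)^{2} = \left(2 \left(-3\right) - 31\right)^{2} = \left(-6 - 31\right)^{2} = \left(-37\right)^{2} = 1369$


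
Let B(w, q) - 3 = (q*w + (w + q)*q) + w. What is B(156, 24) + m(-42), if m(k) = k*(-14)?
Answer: 8811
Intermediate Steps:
B(w, q) = 3 + w + q*w + q*(q + w) (B(w, q) = 3 + ((q*w + (w + q)*q) + w) = 3 + ((q*w + (q + w)*q) + w) = 3 + ((q*w + q*(q + w)) + w) = 3 + (w + q*w + q*(q + w)) = 3 + w + q*w + q*(q + w))
m(k) = -14*k
B(156, 24) + m(-42) = (3 + 156 + 24² + 2*24*156) - 14*(-42) = (3 + 156 + 576 + 7488) + 588 = 8223 + 588 = 8811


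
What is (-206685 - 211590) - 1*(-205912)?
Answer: -212363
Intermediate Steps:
(-206685 - 211590) - 1*(-205912) = -418275 + 205912 = -212363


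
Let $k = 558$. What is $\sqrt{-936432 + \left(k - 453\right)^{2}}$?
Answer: $3 i \sqrt{102823} \approx 961.98 i$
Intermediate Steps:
$\sqrt{-936432 + \left(k - 453\right)^{2}} = \sqrt{-936432 + \left(558 - 453\right)^{2}} = \sqrt{-936432 + 105^{2}} = \sqrt{-936432 + 11025} = \sqrt{-925407} = 3 i \sqrt{102823}$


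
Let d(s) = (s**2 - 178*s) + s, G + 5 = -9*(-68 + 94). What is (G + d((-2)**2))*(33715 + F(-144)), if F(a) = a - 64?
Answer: -31195017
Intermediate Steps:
F(a) = -64 + a
G = -239 (G = -5 - 9*(-68 + 94) = -5 - 9*26 = -5 - 234 = -239)
d(s) = s**2 - 177*s
(G + d((-2)**2))*(33715 + F(-144)) = (-239 + (-2)**2*(-177 + (-2)**2))*(33715 + (-64 - 144)) = (-239 + 4*(-177 + 4))*(33715 - 208) = (-239 + 4*(-173))*33507 = (-239 - 692)*33507 = -931*33507 = -31195017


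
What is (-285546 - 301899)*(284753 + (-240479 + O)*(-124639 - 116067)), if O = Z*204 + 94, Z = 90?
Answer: -31394843344870335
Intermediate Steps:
O = 18454 (O = 90*204 + 94 = 18360 + 94 = 18454)
(-285546 - 301899)*(284753 + (-240479 + O)*(-124639 - 116067)) = (-285546 - 301899)*(284753 + (-240479 + 18454)*(-124639 - 116067)) = -587445*(284753 - 222025*(-240706)) = -587445*(284753 + 53442749650) = -587445*53443034403 = -31394843344870335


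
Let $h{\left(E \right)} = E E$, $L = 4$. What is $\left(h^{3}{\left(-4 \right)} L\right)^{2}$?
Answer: $268435456$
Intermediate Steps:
$h{\left(E \right)} = E^{2}$
$\left(h^{3}{\left(-4 \right)} L\right)^{2} = \left(\left(\left(-4\right)^{2}\right)^{3} \cdot 4\right)^{2} = \left(16^{3} \cdot 4\right)^{2} = \left(4096 \cdot 4\right)^{2} = 16384^{2} = 268435456$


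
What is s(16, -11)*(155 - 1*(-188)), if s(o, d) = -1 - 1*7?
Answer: -2744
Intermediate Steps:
s(o, d) = -8 (s(o, d) = -1 - 7 = -8)
s(16, -11)*(155 - 1*(-188)) = -8*(155 - 1*(-188)) = -8*(155 + 188) = -8*343 = -2744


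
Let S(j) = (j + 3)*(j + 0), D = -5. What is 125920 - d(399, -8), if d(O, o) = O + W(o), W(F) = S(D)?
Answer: 125511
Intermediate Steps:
S(j) = j*(3 + j) (S(j) = (3 + j)*j = j*(3 + j))
W(F) = 10 (W(F) = -5*(3 - 5) = -5*(-2) = 10)
d(O, o) = 10 + O (d(O, o) = O + 10 = 10 + O)
125920 - d(399, -8) = 125920 - (10 + 399) = 125920 - 1*409 = 125920 - 409 = 125511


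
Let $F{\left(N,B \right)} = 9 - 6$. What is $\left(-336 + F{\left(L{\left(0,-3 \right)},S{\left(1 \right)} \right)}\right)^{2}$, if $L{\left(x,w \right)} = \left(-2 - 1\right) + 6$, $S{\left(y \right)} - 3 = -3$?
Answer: $110889$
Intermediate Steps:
$S{\left(y \right)} = 0$ ($S{\left(y \right)} = 3 - 3 = 0$)
$L{\left(x,w \right)} = 3$ ($L{\left(x,w \right)} = -3 + 6 = 3$)
$F{\left(N,B \right)} = 3$
$\left(-336 + F{\left(L{\left(0,-3 \right)},S{\left(1 \right)} \right)}\right)^{2} = \left(-336 + 3\right)^{2} = \left(-333\right)^{2} = 110889$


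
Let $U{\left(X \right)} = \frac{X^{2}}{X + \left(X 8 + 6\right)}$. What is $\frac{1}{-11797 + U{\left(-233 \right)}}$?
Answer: $- \frac{2091}{24721816} \approx -8.4581 \cdot 10^{-5}$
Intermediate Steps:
$U{\left(X \right)} = \frac{X^{2}}{6 + 9 X}$ ($U{\left(X \right)} = \frac{X^{2}}{X + \left(8 X + 6\right)} = \frac{X^{2}}{X + \left(6 + 8 X\right)} = \frac{X^{2}}{6 + 9 X}$)
$\frac{1}{-11797 + U{\left(-233 \right)}} = \frac{1}{-11797 + \frac{\left(-233\right)^{2}}{3 \left(2 + 3 \left(-233\right)\right)}} = \frac{1}{-11797 + \frac{1}{3} \cdot 54289 \frac{1}{2 - 699}} = \frac{1}{-11797 + \frac{1}{3} \cdot 54289 \frac{1}{-697}} = \frac{1}{-11797 + \frac{1}{3} \cdot 54289 \left(- \frac{1}{697}\right)} = \frac{1}{-11797 - \frac{54289}{2091}} = \frac{1}{- \frac{24721816}{2091}} = - \frac{2091}{24721816}$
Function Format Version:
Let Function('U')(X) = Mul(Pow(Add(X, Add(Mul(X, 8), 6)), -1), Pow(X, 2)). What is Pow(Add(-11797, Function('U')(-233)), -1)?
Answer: Rational(-2091, 24721816) ≈ -8.4581e-5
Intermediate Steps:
Function('U')(X) = Mul(Pow(X, 2), Pow(Add(6, Mul(9, X)), -1)) (Function('U')(X) = Mul(Pow(Add(X, Add(Mul(8, X), 6)), -1), Pow(X, 2)) = Mul(Pow(Add(X, Add(6, Mul(8, X))), -1), Pow(X, 2)) = Mul(Pow(Add(6, Mul(9, X)), -1), Pow(X, 2)) = Mul(Pow(X, 2), Pow(Add(6, Mul(9, X)), -1)))
Pow(Add(-11797, Function('U')(-233)), -1) = Pow(Add(-11797, Mul(Rational(1, 3), Pow(-233, 2), Pow(Add(2, Mul(3, -233)), -1))), -1) = Pow(Add(-11797, Mul(Rational(1, 3), 54289, Pow(Add(2, -699), -1))), -1) = Pow(Add(-11797, Mul(Rational(1, 3), 54289, Pow(-697, -1))), -1) = Pow(Add(-11797, Mul(Rational(1, 3), 54289, Rational(-1, 697))), -1) = Pow(Add(-11797, Rational(-54289, 2091)), -1) = Pow(Rational(-24721816, 2091), -1) = Rational(-2091, 24721816)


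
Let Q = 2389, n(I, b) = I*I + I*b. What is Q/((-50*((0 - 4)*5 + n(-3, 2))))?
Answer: 2389/850 ≈ 2.8106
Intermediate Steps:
n(I, b) = I² + I*b
Q/((-50*((0 - 4)*5 + n(-3, 2)))) = 2389/((-50*((0 - 4)*5 - 3*(-3 + 2)))) = 2389/((-50*(-4*5 - 3*(-1)))) = 2389/((-50*(-20 + 3))) = 2389/((-50*(-17))) = 2389/850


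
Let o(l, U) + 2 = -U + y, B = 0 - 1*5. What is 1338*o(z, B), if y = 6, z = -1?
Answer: 12042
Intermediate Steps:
B = -5 (B = 0 - 5 = -5)
o(l, U) = 4 - U (o(l, U) = -2 + (-U + 6) = -2 + (6 - U) = 4 - U)
1338*o(z, B) = 1338*(4 - 1*(-5)) = 1338*(4 + 5) = 1338*9 = 12042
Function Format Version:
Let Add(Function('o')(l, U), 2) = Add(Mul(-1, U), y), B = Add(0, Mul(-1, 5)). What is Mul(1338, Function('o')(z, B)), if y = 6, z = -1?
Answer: 12042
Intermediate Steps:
B = -5 (B = Add(0, -5) = -5)
Function('o')(l, U) = Add(4, Mul(-1, U)) (Function('o')(l, U) = Add(-2, Add(Mul(-1, U), 6)) = Add(-2, Add(6, Mul(-1, U))) = Add(4, Mul(-1, U)))
Mul(1338, Function('o')(z, B)) = Mul(1338, Add(4, Mul(-1, -5))) = Mul(1338, Add(4, 5)) = Mul(1338, 9) = 12042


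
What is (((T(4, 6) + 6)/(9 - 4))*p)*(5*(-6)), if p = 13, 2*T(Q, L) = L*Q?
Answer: -1404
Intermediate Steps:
T(Q, L) = L*Q/2 (T(Q, L) = (L*Q)/2 = L*Q/2)
(((T(4, 6) + 6)/(9 - 4))*p)*(5*(-6)) = ((((½)*6*4 + 6)/(9 - 4))*13)*(5*(-6)) = (((12 + 6)/5)*13)*(-30) = ((18*(⅕))*13)*(-30) = ((18/5)*13)*(-30) = (234/5)*(-30) = -1404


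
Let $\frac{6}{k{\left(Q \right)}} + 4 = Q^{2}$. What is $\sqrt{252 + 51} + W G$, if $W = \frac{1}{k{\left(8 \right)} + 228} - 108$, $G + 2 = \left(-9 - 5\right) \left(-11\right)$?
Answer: $- \frac{37443376}{2281} + \sqrt{303} \approx -16398.0$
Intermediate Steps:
$k{\left(Q \right)} = \frac{6}{-4 + Q^{2}}$
$G = 152$ ($G = -2 + \left(-9 - 5\right) \left(-11\right) = -2 - -154 = -2 + 154 = 152$)
$W = - \frac{246338}{2281}$ ($W = \frac{1}{\frac{6}{-4 + 8^{2}} + 228} - 108 = \frac{1}{\frac{6}{-4 + 64} + 228} - 108 = \frac{1}{\frac{6}{60} + 228} - 108 = \frac{1}{6 \cdot \frac{1}{60} + 228} - 108 = \frac{1}{\frac{1}{10} + 228} - 108 = \frac{1}{\frac{2281}{10}} - 108 = \frac{10}{2281} - 108 = - \frac{246338}{2281} \approx -108.0$)
$\sqrt{252 + 51} + W G = \sqrt{252 + 51} - \frac{37443376}{2281} = \sqrt{303} - \frac{37443376}{2281} = - \frac{37443376}{2281} + \sqrt{303}$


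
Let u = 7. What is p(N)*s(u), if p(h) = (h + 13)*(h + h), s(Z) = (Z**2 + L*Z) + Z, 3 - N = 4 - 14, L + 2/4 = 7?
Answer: 68614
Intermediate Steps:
L = 13/2 (L = -1/2 + 7 = 13/2 ≈ 6.5000)
N = 13 (N = 3 - (4 - 14) = 3 - 1*(-10) = 3 + 10 = 13)
s(Z) = Z**2 + 15*Z/2 (s(Z) = (Z**2 + 13*Z/2) + Z = Z**2 + 15*Z/2)
p(h) = 2*h*(13 + h) (p(h) = (13 + h)*(2*h) = 2*h*(13 + h))
p(N)*s(u) = (2*13*(13 + 13))*((1/2)*7*(15 + 2*7)) = (2*13*26)*((1/2)*7*(15 + 14)) = 676*((1/2)*7*29) = 676*(203/2) = 68614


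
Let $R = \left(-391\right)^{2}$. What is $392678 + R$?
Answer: $545559$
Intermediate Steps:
$R = 152881$
$392678 + R = 392678 + 152881 = 545559$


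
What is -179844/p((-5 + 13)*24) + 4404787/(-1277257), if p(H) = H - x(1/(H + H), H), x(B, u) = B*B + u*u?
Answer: 1436108931369611/986682206299183 ≈ 1.4555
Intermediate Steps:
x(B, u) = B² + u²
p(H) = H - H² - 1/(4*H²) (p(H) = H - ((1/(H + H))² + H²) = H - ((1/(2*H))² + H²) = H - (1/(4*H²) + H²) = H - (H² + 1/(4*H²)) = H + (-H² - 1/(4*H²)) = H - H² - 1/(4*H²))
-179844/p((-5 + 13)*24) + 4404787/(-1277257) = -179844/((-5 + 13)*24 - ((-5 + 13)*24)² - 1/(576*(-5 + 13)²)/4) + 4404787/(-1277257) = -179844/(8*24 - (8*24)² - 1/(4*(8*24)²)) + 4404787*(-1/1277257) = -179844/(192 - 1*192² - ¼/192²) - 4404787/1277257 = -179844/(192 - 1*36864 - ¼*1/36864) - 4404787/1277257 = -179844/(192 - 36864 - 1/147456) - 4404787/1277257 = -179844/(-5407506433/147456) - 4404787/1277257 = -179844*(-147456/5407506433) - 4404787/1277257 = 3788439552/772500919 - 4404787/1277257 = 1436108931369611/986682206299183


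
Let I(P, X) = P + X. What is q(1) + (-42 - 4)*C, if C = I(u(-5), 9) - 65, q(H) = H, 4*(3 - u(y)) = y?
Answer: 4763/2 ≈ 2381.5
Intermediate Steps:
u(y) = 3 - y/4
C = -207/4 (C = ((3 - 1/4*(-5)) + 9) - 65 = ((3 + 5/4) + 9) - 65 = (17/4 + 9) - 65 = 53/4 - 65 = -207/4 ≈ -51.750)
q(1) + (-42 - 4)*C = 1 + (-42 - 4)*(-207/4) = 1 - 46*(-207/4) = 1 + 4761/2 = 4763/2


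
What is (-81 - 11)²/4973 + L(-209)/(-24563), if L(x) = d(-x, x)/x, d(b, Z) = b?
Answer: 207906205/122151799 ≈ 1.7020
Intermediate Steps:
L(x) = -1 (L(x) = (-x)/x = -1)
(-81 - 11)²/4973 + L(-209)/(-24563) = (-81 - 11)²/4973 - 1/(-24563) = (-92)²*(1/4973) - 1*(-1/24563) = 8464*(1/4973) + 1/24563 = 8464/4973 + 1/24563 = 207906205/122151799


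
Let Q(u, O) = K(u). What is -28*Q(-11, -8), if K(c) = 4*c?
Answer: 1232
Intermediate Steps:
Q(u, O) = 4*u
-28*Q(-11, -8) = -112*(-11) = -28*(-44) = 1232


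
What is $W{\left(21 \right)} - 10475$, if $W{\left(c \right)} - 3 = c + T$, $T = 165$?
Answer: $-10286$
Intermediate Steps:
$W{\left(c \right)} = 168 + c$ ($W{\left(c \right)} = 3 + \left(c + 165\right) = 3 + \left(165 + c\right) = 168 + c$)
$W{\left(21 \right)} - 10475 = \left(168 + 21\right) - 10475 = 189 - 10475 = -10286$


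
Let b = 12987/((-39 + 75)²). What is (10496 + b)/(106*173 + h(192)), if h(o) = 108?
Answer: 504289/885408 ≈ 0.56956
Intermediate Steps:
b = 481/48 (b = 12987/(36²) = 12987/1296 = 12987*(1/1296) = 481/48 ≈ 10.021)
(10496 + b)/(106*173 + h(192)) = (10496 + 481/48)/(106*173 + 108) = 504289/(48*(18338 + 108)) = (504289/48)/18446 = (504289/48)*(1/18446) = 504289/885408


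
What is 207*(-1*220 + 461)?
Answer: 49887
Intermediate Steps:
207*(-1*220 + 461) = 207*(-220 + 461) = 207*241 = 49887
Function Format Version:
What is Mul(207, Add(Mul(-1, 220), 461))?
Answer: 49887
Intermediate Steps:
Mul(207, Add(Mul(-1, 220), 461)) = Mul(207, Add(-220, 461)) = Mul(207, 241) = 49887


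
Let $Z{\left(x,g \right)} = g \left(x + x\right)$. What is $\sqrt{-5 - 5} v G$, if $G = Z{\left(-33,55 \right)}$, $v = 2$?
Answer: $- 7260 i \sqrt{10} \approx - 22958.0 i$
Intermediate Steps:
$Z{\left(x,g \right)} = 2 g x$ ($Z{\left(x,g \right)} = g 2 x = 2 g x$)
$G = -3630$ ($G = 2 \cdot 55 \left(-33\right) = -3630$)
$\sqrt{-5 - 5} v G = \sqrt{-5 - 5} \cdot 2 \left(-3630\right) = \sqrt{-10} \cdot 2 \left(-3630\right) = i \sqrt{10} \cdot 2 \left(-3630\right) = 2 i \sqrt{10} \left(-3630\right) = - 7260 i \sqrt{10}$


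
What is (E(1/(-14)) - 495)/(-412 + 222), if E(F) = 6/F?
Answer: 579/190 ≈ 3.0474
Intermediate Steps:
(E(1/(-14)) - 495)/(-412 + 222) = (6/(1/(-14)) - 495)/(-412 + 222) = (6/(-1/14) - 495)/(-190) = (6*(-14) - 495)*(-1/190) = (-84 - 495)*(-1/190) = -579*(-1/190) = 579/190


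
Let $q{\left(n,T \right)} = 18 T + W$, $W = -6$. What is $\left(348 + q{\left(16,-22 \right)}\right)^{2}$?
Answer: $2916$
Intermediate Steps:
$q{\left(n,T \right)} = -6 + 18 T$ ($q{\left(n,T \right)} = 18 T - 6 = -6 + 18 T$)
$\left(348 + q{\left(16,-22 \right)}\right)^{2} = \left(348 + \left(-6 + 18 \left(-22\right)\right)\right)^{2} = \left(348 - 402\right)^{2} = \left(-54\right)^{2} = 2916$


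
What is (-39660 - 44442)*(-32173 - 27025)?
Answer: 4978670196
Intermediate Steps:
(-39660 - 44442)*(-32173 - 27025) = -84102*(-59198) = 4978670196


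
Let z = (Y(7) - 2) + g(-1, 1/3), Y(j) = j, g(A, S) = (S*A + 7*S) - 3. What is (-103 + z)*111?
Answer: -10989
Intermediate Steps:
g(A, S) = -3 + 7*S + A*S (g(A, S) = (A*S + 7*S) - 3 = (7*S + A*S) - 3 = -3 + 7*S + A*S)
z = 4 (z = (7 - 2) + (-3 + 7/3 - 1/3) = 5 + (-3 + 7*(1/3) - 1*1/3) = 5 + (-3 + 7/3 - 1/3) = 5 - 1 = 4)
(-103 + z)*111 = (-103 + 4)*111 = -99*111 = -10989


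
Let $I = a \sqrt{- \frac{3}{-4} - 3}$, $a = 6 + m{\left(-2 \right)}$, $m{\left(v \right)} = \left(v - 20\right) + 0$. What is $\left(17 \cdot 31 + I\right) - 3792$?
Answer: $-3265 - 24 i \approx -3265.0 - 24.0 i$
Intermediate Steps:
$m{\left(v \right)} = -20 + v$ ($m{\left(v \right)} = \left(v - 20\right) + 0 = \left(-20 + v\right) + 0 = -20 + v$)
$a = -16$ ($a = 6 - 22 = -16$)
$I = - 24 i$ ($I = - 16 \sqrt{- \frac{3}{-4} - 3} = - 16 \sqrt{\left(-3\right) \left(- \frac{1}{4}\right) - 3} = - 16 \sqrt{\frac{3}{4} - 3} = - 16 \sqrt{- \frac{9}{4}} = - 16 \frac{3 i}{2} = - 24 i \approx - 24.0 i$)
$\left(17 \cdot 31 + I\right) - 3792 = \left(17 \cdot 31 - 24 i\right) - 3792 = \left(527 - 24 i\right) - 3792 = -3265 - 24 i$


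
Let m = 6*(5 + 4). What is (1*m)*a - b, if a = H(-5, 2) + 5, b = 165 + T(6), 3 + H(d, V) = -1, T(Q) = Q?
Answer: -117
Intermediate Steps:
m = 54 (m = 6*9 = 54)
H(d, V) = -4 (H(d, V) = -3 - 1 = -4)
b = 171 (b = 165 + 6 = 171)
a = 1 (a = -4 + 5 = 1)
(1*m)*a - b = (1*54)*1 - 1*171 = 54*1 - 171 = 54 - 171 = -117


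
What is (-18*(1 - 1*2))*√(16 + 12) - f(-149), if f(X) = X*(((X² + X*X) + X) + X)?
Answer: 6571496 + 36*√7 ≈ 6.5716e+6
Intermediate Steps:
f(X) = X*(2*X + 2*X²) (f(X) = X*(((X² + X²) + X) + X) = X*((2*X² + X) + X) = X*((X + 2*X²) + X) = X*(2*X + 2*X²))
(-18*(1 - 1*2))*√(16 + 12) - f(-149) = (-18*(1 - 1*2))*√(16 + 12) - 2*(-149)²*(1 - 149) = (-18*(1 - 2))*√28 - 2*22201*(-148) = (-18*(-1))*(2*√7) - 1*(-6571496) = 18*(2*√7) + 6571496 = 36*√7 + 6571496 = 6571496 + 36*√7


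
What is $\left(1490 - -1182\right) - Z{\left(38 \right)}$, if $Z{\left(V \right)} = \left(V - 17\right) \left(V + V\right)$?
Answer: $1076$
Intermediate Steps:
$Z{\left(V \right)} = 2 V \left(-17 + V\right)$ ($Z{\left(V \right)} = \left(-17 + V\right) 2 V = 2 V \left(-17 + V\right)$)
$\left(1490 - -1182\right) - Z{\left(38 \right)} = \left(1490 - -1182\right) - 2 \cdot 38 \left(-17 + 38\right) = \left(1490 + 1182\right) - 2 \cdot 38 \cdot 21 = 2672 - 1596 = 1076$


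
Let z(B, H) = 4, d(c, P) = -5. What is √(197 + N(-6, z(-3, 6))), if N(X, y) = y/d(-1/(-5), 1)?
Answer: 3*√545/5 ≈ 14.007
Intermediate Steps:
N(X, y) = -y/5 (N(X, y) = y/(-5) = y*(-⅕) = -y/5)
√(197 + N(-6, z(-3, 6))) = √(197 - ⅕*4) = √(197 - ⅘) = √(981/5) = 3*√545/5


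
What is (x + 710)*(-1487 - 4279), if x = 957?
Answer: -9611922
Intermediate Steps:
(x + 710)*(-1487 - 4279) = (957 + 710)*(-1487 - 4279) = 1667*(-5766) = -9611922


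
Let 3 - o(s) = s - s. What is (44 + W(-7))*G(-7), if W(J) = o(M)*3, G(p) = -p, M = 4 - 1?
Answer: 371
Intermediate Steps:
M = 3
o(s) = 3 (o(s) = 3 - (s - s) = 3 - 1*0 = 3 + 0 = 3)
W(J) = 9 (W(J) = 3*3 = 9)
(44 + W(-7))*G(-7) = (44 + 9)*(-1*(-7)) = 53*7 = 371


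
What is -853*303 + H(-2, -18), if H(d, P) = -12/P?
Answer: -775375/3 ≈ -2.5846e+5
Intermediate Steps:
-853*303 + H(-2, -18) = -853*303 - 12/(-18) = -258459 - 12*(-1/18) = -258459 + ⅔ = -775375/3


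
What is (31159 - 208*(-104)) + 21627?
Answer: 74418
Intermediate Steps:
(31159 - 208*(-104)) + 21627 = (31159 + 21632) + 21627 = 52791 + 21627 = 74418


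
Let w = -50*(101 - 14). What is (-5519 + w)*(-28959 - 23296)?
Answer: 515704595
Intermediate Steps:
w = -4350 (w = -50*87 = -4350)
(-5519 + w)*(-28959 - 23296) = (-5519 - 4350)*(-28959 - 23296) = -9869*(-52255) = 515704595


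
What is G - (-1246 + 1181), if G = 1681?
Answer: 1746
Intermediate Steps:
G - (-1246 + 1181) = 1681 - (-1246 + 1181) = 1681 - 1*(-65) = 1681 + 65 = 1746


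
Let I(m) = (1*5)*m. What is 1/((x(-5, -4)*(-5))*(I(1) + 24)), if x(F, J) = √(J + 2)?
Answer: I*√2/290 ≈ 0.0048766*I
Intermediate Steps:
x(F, J) = √(2 + J)
I(m) = 5*m
1/((x(-5, -4)*(-5))*(I(1) + 24)) = 1/((√(2 - 4)*(-5))*(5*1 + 24)) = 1/((√(-2)*(-5))*(5 + 24)) = 1/(((I*√2)*(-5))*29) = 1/(-5*I*√2*29) = 1/(-145*I*√2) = I*√2/290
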